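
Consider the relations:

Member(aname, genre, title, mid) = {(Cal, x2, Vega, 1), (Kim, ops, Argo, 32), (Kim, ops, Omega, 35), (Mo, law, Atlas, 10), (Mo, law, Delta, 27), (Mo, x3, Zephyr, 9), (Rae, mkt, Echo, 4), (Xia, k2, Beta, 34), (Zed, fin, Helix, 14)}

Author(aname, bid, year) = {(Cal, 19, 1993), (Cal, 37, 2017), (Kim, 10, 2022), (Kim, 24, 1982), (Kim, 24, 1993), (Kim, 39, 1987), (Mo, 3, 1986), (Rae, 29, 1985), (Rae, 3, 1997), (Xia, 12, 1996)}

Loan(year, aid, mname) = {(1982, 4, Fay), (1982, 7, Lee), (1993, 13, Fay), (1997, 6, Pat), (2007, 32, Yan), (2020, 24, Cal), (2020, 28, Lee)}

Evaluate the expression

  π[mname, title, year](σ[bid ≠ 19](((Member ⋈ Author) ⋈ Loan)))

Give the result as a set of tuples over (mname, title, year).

{(Fay, Argo, 1982), (Fay, Argo, 1993), (Fay, Omega, 1982), (Fay, Omega, 1993), (Lee, Argo, 1982), (Lee, Omega, 1982), (Pat, Echo, 1997)}

Member ⋈ Author (natural join on aname): {(Cal, x2, Vega, 1, 19, 1993), (Cal, x2, Vega, 1, 37, 2017), (Kim, ops, Argo, 32, 10, 2022), (Kim, ops, Argo, 32, 24, 1982), (Kim, ops, Argo, 32, 24, 1993), (Kim, ops, Argo, 32, 39, 1987), (Kim, ops, Omega, 35, 10, 2022), (Kim, ops, Omega, 35, 24, 1982), (Kim, ops, Omega, 35, 24, 1993), (Kim, ops, Omega, 35, 39, 1987), (Mo, law, Atlas, 10, 3, 1986), (Mo, law, Delta, 27, 3, 1986), (Mo, x3, Zephyr, 9, 3, 1986), (Rae, mkt, Echo, 4, 29, 1985), (Rae, mkt, Echo, 4, 3, 1997), (Xia, k2, Beta, 34, 12, 1996)}
(Member ⋈ Author) ⋈ Loan (natural join on year): {(Cal, x2, Vega, 1, 19, 1993, 13, Fay), (Kim, ops, Argo, 32, 24, 1982, 4, Fay), (Kim, ops, Argo, 32, 24, 1982, 7, Lee), (Kim, ops, Argo, 32, 24, 1993, 13, Fay), (Kim, ops, Omega, 35, 24, 1982, 4, Fay), (Kim, ops, Omega, 35, 24, 1982, 7, Lee), (Kim, ops, Omega, 35, 24, 1993, 13, Fay), (Rae, mkt, Echo, 4, 3, 1997, 6, Pat)}
Filtering on bid ≠ 19 leaves {(Kim, ops, Argo, 32, 24, 1982, 4, Fay), (Kim, ops, Argo, 32, 24, 1982, 7, Lee), (Kim, ops, Argo, 32, 24, 1993, 13, Fay), (Kim, ops, Omega, 35, 24, 1982, 4, Fay), (Kim, ops, Omega, 35, 24, 1982, 7, Lee), (Kim, ops, Omega, 35, 24, 1993, 13, Fay), (Rae, mkt, Echo, 4, 3, 1997, 6, Pat)}.
Keep only column(s) mname, title, year: {(Fay, Argo, 1982), (Fay, Argo, 1993), (Fay, Omega, 1982), (Fay, Omega, 1993), (Lee, Argo, 1982), (Lee, Omega, 1982), (Pat, Echo, 1997)}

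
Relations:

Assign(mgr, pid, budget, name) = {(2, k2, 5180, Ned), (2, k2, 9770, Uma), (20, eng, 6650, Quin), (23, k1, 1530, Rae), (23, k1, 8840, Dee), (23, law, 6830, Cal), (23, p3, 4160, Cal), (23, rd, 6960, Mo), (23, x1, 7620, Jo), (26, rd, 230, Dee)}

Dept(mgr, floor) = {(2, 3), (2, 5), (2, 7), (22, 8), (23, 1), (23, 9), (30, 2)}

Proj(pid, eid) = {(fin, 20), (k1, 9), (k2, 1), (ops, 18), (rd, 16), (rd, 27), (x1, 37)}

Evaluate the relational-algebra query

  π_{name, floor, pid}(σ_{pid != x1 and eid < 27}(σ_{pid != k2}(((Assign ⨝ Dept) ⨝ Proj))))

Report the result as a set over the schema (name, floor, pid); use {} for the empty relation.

Joining Assign and Dept on mgr yields {(2, k2, 5180, Ned, 3), (2, k2, 5180, Ned, 5), (2, k2, 5180, Ned, 7), (2, k2, 9770, Uma, 3), (2, k2, 9770, Uma, 5), (2, k2, 9770, Uma, 7), (23, k1, 1530, Rae, 1), (23, k1, 1530, Rae, 9), (23, k1, 8840, Dee, 1), (23, k1, 8840, Dee, 9), (23, law, 6830, Cal, 1), (23, law, 6830, Cal, 9), (23, p3, 4160, Cal, 1), (23, p3, 4160, Cal, 9), (23, rd, 6960, Mo, 1), (23, rd, 6960, Mo, 9), (23, x1, 7620, Jo, 1), (23, x1, 7620, Jo, 9)}.
Joining (Assign ⨝ Dept) and Proj on pid yields {(2, k2, 5180, Ned, 3, 1), (2, k2, 5180, Ned, 5, 1), (2, k2, 5180, Ned, 7, 1), (2, k2, 9770, Uma, 3, 1), (2, k2, 9770, Uma, 5, 1), (2, k2, 9770, Uma, 7, 1), (23, k1, 1530, Rae, 1, 9), (23, k1, 1530, Rae, 9, 9), (23, k1, 8840, Dee, 1, 9), (23, k1, 8840, Dee, 9, 9), (23, rd, 6960, Mo, 1, 16), (23, rd, 6960, Mo, 1, 27), (23, rd, 6960, Mo, 9, 16), (23, rd, 6960, Mo, 9, 27), (23, x1, 7620, Jo, 1, 37), (23, x1, 7620, Jo, 9, 37)}.
σ[pid != k2]: keep tuples satisfying pid != k2 → {(23, k1, 1530, Rae, 1, 9), (23, k1, 1530, Rae, 9, 9), (23, k1, 8840, Dee, 1, 9), (23, k1, 8840, Dee, 9, 9), (23, rd, 6960, Mo, 1, 16), (23, rd, 6960, Mo, 1, 27), (23, rd, 6960, Mo, 9, 16), (23, rd, 6960, Mo, 9, 27), (23, x1, 7620, Jo, 1, 37), (23, x1, 7620, Jo, 9, 37)}
σ[pid != x1 and eid < 27]: keep tuples satisfying pid != x1 and eid < 27 → {(23, k1, 1530, Rae, 1, 9), (23, k1, 1530, Rae, 9, 9), (23, k1, 8840, Dee, 1, 9), (23, k1, 8840, Dee, 9, 9), (23, rd, 6960, Mo, 1, 16), (23, rd, 6960, Mo, 9, 16)}
π_{name, floor, pid} gives {(Dee, 1, k1), (Dee, 9, k1), (Mo, 1, rd), (Mo, 9, rd), (Rae, 1, k1), (Rae, 9, k1)}.

{(Dee, 1, k1), (Dee, 9, k1), (Mo, 1, rd), (Mo, 9, rd), (Rae, 1, k1), (Rae, 9, k1)}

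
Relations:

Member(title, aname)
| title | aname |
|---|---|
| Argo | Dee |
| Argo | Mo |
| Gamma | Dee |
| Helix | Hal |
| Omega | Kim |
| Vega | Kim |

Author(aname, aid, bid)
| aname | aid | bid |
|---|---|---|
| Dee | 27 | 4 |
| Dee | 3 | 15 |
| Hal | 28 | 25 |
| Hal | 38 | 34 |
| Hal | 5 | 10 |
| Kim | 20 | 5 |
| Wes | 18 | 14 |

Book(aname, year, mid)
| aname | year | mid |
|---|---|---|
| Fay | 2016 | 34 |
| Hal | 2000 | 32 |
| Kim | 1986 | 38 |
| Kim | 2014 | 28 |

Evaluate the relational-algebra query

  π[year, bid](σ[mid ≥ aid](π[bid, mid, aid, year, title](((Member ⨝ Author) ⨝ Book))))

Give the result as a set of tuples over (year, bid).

Natural join on aname: {(Argo, Dee, 27, 4), (Argo, Dee, 3, 15), (Gamma, Dee, 27, 4), (Gamma, Dee, 3, 15), (Helix, Hal, 28, 25), (Helix, Hal, 38, 34), (Helix, Hal, 5, 10), (Omega, Kim, 20, 5), (Vega, Kim, 20, 5)}
Natural join on aname: {(Helix, Hal, 28, 25, 2000, 32), (Helix, Hal, 38, 34, 2000, 32), (Helix, Hal, 5, 10, 2000, 32), (Omega, Kim, 20, 5, 1986, 38), (Omega, Kim, 20, 5, 2014, 28), (Vega, Kim, 20, 5, 1986, 38), (Vega, Kim, 20, 5, 2014, 28)}
π_{bid, mid, aid, year, title} gives {(10, 32, 5, 2000, Helix), (25, 32, 28, 2000, Helix), (34, 32, 38, 2000, Helix), (5, 28, 20, 2014, Omega), (5, 28, 20, 2014, Vega), (5, 38, 20, 1986, Omega), (5, 38, 20, 1986, Vega)}.
Filtering on mid ≥ aid leaves {(10, 32, 5, 2000, Helix), (25, 32, 28, 2000, Helix), (5, 28, 20, 2014, Omega), (5, 28, 20, 2014, Vega), (5, 38, 20, 1986, Omega), (5, 38, 20, 1986, Vega)}.
π_{year, bid} gives {(1986, 5), (2000, 10), (2000, 25), (2014, 5)} (2 duplicate(s) eliminated).

{(1986, 5), (2000, 10), (2000, 25), (2014, 5)}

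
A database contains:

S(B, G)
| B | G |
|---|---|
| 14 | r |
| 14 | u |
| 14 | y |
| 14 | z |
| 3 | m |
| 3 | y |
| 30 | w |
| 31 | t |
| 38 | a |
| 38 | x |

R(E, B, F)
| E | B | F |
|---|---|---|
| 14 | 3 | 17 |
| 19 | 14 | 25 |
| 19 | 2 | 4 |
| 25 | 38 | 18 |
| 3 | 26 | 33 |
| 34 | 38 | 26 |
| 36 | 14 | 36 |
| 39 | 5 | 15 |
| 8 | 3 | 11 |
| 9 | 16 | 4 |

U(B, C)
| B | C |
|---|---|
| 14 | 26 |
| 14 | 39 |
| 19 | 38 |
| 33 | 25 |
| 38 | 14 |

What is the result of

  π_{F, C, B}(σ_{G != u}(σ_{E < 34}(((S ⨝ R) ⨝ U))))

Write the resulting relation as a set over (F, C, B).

Joining S and R on B yields {(14, r, 19, 25), (14, r, 36, 36), (14, u, 19, 25), (14, u, 36, 36), (14, y, 19, 25), (14, y, 36, 36), (14, z, 19, 25), (14, z, 36, 36), (3, m, 14, 17), (3, m, 8, 11), (3, y, 14, 17), (3, y, 8, 11), (38, a, 25, 18), (38, a, 34, 26), (38, x, 25, 18), (38, x, 34, 26)}.
Joining (S ⨝ R) and U on B yields {(14, r, 19, 25, 26), (14, r, 19, 25, 39), (14, r, 36, 36, 26), (14, r, 36, 36, 39), (14, u, 19, 25, 26), (14, u, 19, 25, 39), (14, u, 36, 36, 26), (14, u, 36, 36, 39), (14, y, 19, 25, 26), (14, y, 19, 25, 39), (14, y, 36, 36, 26), (14, y, 36, 36, 39), (14, z, 19, 25, 26), (14, z, 19, 25, 39), (14, z, 36, 36, 26), (14, z, 36, 36, 39), (38, a, 25, 18, 14), (38, a, 34, 26, 14), (38, x, 25, 18, 14), (38, x, 34, 26, 14)}.
Filtering on E < 34 leaves {(14, r, 19, 25, 26), (14, r, 19, 25, 39), (14, u, 19, 25, 26), (14, u, 19, 25, 39), (14, y, 19, 25, 26), (14, y, 19, 25, 39), (14, z, 19, 25, 26), (14, z, 19, 25, 39), (38, a, 25, 18, 14), (38, x, 25, 18, 14)}.
Filtering on G != u leaves {(14, r, 19, 25, 26), (14, r, 19, 25, 39), (14, y, 19, 25, 26), (14, y, 19, 25, 39), (14, z, 19, 25, 26), (14, z, 19, 25, 39), (38, a, 25, 18, 14), (38, x, 25, 18, 14)}.
Keep only column(s) F, C, B (5 duplicate(s) eliminated): {(18, 14, 38), (25, 26, 14), (25, 39, 14)}

{(18, 14, 38), (25, 26, 14), (25, 39, 14)}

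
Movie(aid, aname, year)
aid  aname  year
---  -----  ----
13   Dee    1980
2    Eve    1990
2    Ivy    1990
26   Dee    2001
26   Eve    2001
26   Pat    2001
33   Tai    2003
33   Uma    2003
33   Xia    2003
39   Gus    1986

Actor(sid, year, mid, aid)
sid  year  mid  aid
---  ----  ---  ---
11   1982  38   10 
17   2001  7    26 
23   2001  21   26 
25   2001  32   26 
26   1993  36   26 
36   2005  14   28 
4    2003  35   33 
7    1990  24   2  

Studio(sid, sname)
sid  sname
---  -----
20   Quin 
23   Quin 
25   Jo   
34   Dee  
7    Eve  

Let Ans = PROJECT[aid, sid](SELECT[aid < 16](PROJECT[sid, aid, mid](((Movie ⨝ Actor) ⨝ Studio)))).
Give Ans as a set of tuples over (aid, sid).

{(2, 7)}

Natural join on aid, year: {(2, Eve, 1990, 7, 24), (2, Ivy, 1990, 7, 24), (26, Dee, 2001, 17, 7), (26, Dee, 2001, 23, 21), (26, Dee, 2001, 25, 32), (26, Eve, 2001, 17, 7), (26, Eve, 2001, 23, 21), (26, Eve, 2001, 25, 32), (26, Pat, 2001, 17, 7), (26, Pat, 2001, 23, 21), (26, Pat, 2001, 25, 32), (33, Tai, 2003, 4, 35), (33, Uma, 2003, 4, 35), (33, Xia, 2003, 4, 35)}
Natural join on sid: {(2, Eve, 1990, 7, 24, Eve), (2, Ivy, 1990, 7, 24, Eve), (26, Dee, 2001, 23, 21, Quin), (26, Dee, 2001, 25, 32, Jo), (26, Eve, 2001, 23, 21, Quin), (26, Eve, 2001, 25, 32, Jo), (26, Pat, 2001, 23, 21, Quin), (26, Pat, 2001, 25, 32, Jo)}
π[sid, aid, mid]: project onto (sid, aid, mid) (5 duplicate(s) eliminated) → {(23, 26, 21), (25, 26, 32), (7, 2, 24)}
Apply σ_{aid < 16}; surviving tuples: {(7, 2, 24)}
π[aid, sid]: project onto (aid, sid) → {(2, 7)}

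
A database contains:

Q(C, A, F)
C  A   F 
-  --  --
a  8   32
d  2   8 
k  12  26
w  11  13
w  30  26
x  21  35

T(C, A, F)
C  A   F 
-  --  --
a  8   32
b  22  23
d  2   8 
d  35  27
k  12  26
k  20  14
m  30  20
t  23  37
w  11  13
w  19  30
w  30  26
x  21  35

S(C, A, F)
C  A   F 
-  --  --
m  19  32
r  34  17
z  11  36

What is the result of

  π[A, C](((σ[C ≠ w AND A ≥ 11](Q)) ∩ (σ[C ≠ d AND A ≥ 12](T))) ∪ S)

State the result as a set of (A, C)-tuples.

σ[C ≠ w AND A ≥ 11]: keep tuples satisfying C ≠ w AND A ≥ 11 → {(k, 12, 26), (x, 21, 35)}
σ[C ≠ d AND A ≥ 12]: keep tuples satisfying C ≠ d AND A ≥ 12 → {(b, 22, 23), (k, 12, 26), (k, 20, 14), (m, 30, 20), (t, 23, 37), (w, 19, 30), (w, 30, 26), (x, 21, 35)}
Intersection: {(k, 12, 26), (x, 21, 35)} with {(b, 22, 23), (k, 12, 26), (k, 20, 14), (m, 30, 20), (t, 23, 37), (w, 19, 30), (w, 30, 26), (x, 21, 35)} → {(k, 12, 26), (x, 21, 35)}
Union: {(k, 12, 26), (x, 21, 35)} with {(m, 19, 32), (r, 34, 17), (z, 11, 36)} → {(k, 12, 26), (m, 19, 32), (r, 34, 17), (x, 21, 35), (z, 11, 36)}
π_{A, C} gives {(11, z), (12, k), (19, m), (21, x), (34, r)}.

{(11, z), (12, k), (19, m), (21, x), (34, r)}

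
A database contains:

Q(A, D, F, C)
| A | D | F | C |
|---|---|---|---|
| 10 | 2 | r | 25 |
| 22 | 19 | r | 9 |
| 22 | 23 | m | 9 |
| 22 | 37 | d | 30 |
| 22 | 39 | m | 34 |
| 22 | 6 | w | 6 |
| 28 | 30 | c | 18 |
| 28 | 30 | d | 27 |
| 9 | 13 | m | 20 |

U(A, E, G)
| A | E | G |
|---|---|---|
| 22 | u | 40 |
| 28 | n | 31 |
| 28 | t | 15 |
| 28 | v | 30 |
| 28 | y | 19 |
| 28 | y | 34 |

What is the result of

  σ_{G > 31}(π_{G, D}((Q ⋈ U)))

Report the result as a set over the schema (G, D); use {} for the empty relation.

{(34, 30), (40, 19), (40, 23), (40, 37), (40, 39), (40, 6)}

Joining Q and U on A yields {(22, 19, r, 9, u, 40), (22, 23, m, 9, u, 40), (22, 37, d, 30, u, 40), (22, 39, m, 34, u, 40), (22, 6, w, 6, u, 40), (28, 30, c, 18, n, 31), (28, 30, c, 18, t, 15), (28, 30, c, 18, v, 30), (28, 30, c, 18, y, 19), (28, 30, c, 18, y, 34), (28, 30, d, 27, n, 31), (28, 30, d, 27, t, 15), (28, 30, d, 27, v, 30), (28, 30, d, 27, y, 19), (28, 30, d, 27, y, 34)}.
π_{G, D} gives {(15, 30), (19, 30), (30, 30), (31, 30), (34, 30), (40, 19), (40, 23), (40, 37), (40, 39), (40, 6)} (5 duplicate(s) eliminated).
Filtering on G > 31 leaves {(34, 30), (40, 19), (40, 23), (40, 37), (40, 39), (40, 6)}.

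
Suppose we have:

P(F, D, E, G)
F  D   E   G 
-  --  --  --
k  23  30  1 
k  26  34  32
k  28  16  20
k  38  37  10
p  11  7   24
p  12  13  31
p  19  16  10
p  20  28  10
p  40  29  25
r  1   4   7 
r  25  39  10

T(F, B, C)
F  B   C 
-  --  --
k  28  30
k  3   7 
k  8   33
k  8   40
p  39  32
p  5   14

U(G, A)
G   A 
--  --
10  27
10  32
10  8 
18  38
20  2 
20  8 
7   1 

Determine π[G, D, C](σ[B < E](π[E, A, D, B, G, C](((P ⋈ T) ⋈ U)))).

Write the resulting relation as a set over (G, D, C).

{(10, 19, 14), (10, 20, 14), (10, 38, 30), (10, 38, 33), (10, 38, 40), (10, 38, 7), (20, 28, 33), (20, 28, 40), (20, 28, 7)}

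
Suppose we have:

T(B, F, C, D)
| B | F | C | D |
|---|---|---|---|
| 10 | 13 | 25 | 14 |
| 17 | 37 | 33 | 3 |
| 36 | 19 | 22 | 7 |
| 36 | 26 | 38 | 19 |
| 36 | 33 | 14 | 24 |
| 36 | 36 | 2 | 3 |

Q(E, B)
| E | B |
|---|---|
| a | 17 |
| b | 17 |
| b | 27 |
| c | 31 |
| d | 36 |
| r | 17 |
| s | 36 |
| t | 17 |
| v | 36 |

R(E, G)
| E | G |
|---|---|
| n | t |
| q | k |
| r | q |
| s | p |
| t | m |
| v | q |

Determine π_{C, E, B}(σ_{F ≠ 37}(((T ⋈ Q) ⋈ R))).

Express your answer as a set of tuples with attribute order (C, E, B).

T ⋈ Q (natural join on B): {(17, 37, 33, 3, a), (17, 37, 33, 3, b), (17, 37, 33, 3, r), (17, 37, 33, 3, t), (36, 19, 22, 7, d), (36, 19, 22, 7, s), (36, 19, 22, 7, v), (36, 26, 38, 19, d), (36, 26, 38, 19, s), (36, 26, 38, 19, v), (36, 33, 14, 24, d), (36, 33, 14, 24, s), (36, 33, 14, 24, v), (36, 36, 2, 3, d), (36, 36, 2, 3, s), (36, 36, 2, 3, v)}
(T ⋈ Q) ⋈ R (natural join on E): {(17, 37, 33, 3, r, q), (17, 37, 33, 3, t, m), (36, 19, 22, 7, s, p), (36, 19, 22, 7, v, q), (36, 26, 38, 19, s, p), (36, 26, 38, 19, v, q), (36, 33, 14, 24, s, p), (36, 33, 14, 24, v, q), (36, 36, 2, 3, s, p), (36, 36, 2, 3, v, q)}
Selection F ≠ 37: {(36, 19, 22, 7, s, p), (36, 19, 22, 7, v, q), (36, 26, 38, 19, s, p), (36, 26, 38, 19, v, q), (36, 33, 14, 24, s, p), (36, 33, 14, 24, v, q), (36, 36, 2, 3, s, p), (36, 36, 2, 3, v, q)}
π[C, E, B]: project onto (C, E, B) → {(14, s, 36), (14, v, 36), (2, s, 36), (2, v, 36), (22, s, 36), (22, v, 36), (38, s, 36), (38, v, 36)}

{(14, s, 36), (14, v, 36), (2, s, 36), (2, v, 36), (22, s, 36), (22, v, 36), (38, s, 36), (38, v, 36)}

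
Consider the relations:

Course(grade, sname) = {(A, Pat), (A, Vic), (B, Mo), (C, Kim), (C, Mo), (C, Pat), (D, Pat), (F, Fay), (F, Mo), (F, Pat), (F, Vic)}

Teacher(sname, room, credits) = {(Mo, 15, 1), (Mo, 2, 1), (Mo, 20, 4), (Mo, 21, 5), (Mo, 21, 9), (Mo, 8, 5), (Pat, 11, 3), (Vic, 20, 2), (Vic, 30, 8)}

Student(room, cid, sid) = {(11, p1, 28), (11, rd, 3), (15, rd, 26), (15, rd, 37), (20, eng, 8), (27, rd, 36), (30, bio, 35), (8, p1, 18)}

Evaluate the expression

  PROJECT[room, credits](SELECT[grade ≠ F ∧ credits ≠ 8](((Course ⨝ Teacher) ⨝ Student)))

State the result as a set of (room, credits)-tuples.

Joining Course and Teacher on sname yields {(A, Pat, 11, 3), (A, Vic, 20, 2), (A, Vic, 30, 8), (B, Mo, 15, 1), (B, Mo, 2, 1), (B, Mo, 20, 4), (B, Mo, 21, 5), (B, Mo, 21, 9), (B, Mo, 8, 5), (C, Mo, 15, 1), (C, Mo, 2, 1), (C, Mo, 20, 4), (C, Mo, 21, 5), (C, Mo, 21, 9), (C, Mo, 8, 5), (C, Pat, 11, 3), (D, Pat, 11, 3), (F, Mo, 15, 1), (F, Mo, 2, 1), (F, Mo, 20, 4), (F, Mo, 21, 5), (F, Mo, 21, 9), (F, Mo, 8, 5), (F, Pat, 11, 3), (F, Vic, 20, 2), (F, Vic, 30, 8)}.
Joining (Course ⨝ Teacher) and Student on room yields {(A, Pat, 11, 3, p1, 28), (A, Pat, 11, 3, rd, 3), (A, Vic, 20, 2, eng, 8), (A, Vic, 30, 8, bio, 35), (B, Mo, 15, 1, rd, 26), (B, Mo, 15, 1, rd, 37), (B, Mo, 20, 4, eng, 8), (B, Mo, 8, 5, p1, 18), (C, Mo, 15, 1, rd, 26), (C, Mo, 15, 1, rd, 37), (C, Mo, 20, 4, eng, 8), (C, Mo, 8, 5, p1, 18), (C, Pat, 11, 3, p1, 28), (C, Pat, 11, 3, rd, 3), (D, Pat, 11, 3, p1, 28), (D, Pat, 11, 3, rd, 3), (F, Mo, 15, 1, rd, 26), (F, Mo, 15, 1, rd, 37), (F, Mo, 20, 4, eng, 8), (F, Mo, 8, 5, p1, 18), (F, Pat, 11, 3, p1, 28), (F, Pat, 11, 3, rd, 3), (F, Vic, 20, 2, eng, 8), (F, Vic, 30, 8, bio, 35)}.
Filtering on grade ≠ F ∧ credits ≠ 8 leaves {(A, Pat, 11, 3, p1, 28), (A, Pat, 11, 3, rd, 3), (A, Vic, 20, 2, eng, 8), (B, Mo, 15, 1, rd, 26), (B, Mo, 15, 1, rd, 37), (B, Mo, 20, 4, eng, 8), (B, Mo, 8, 5, p1, 18), (C, Mo, 15, 1, rd, 26), (C, Mo, 15, 1, rd, 37), (C, Mo, 20, 4, eng, 8), (C, Mo, 8, 5, p1, 18), (C, Pat, 11, 3, p1, 28), (C, Pat, 11, 3, rd, 3), (D, Pat, 11, 3, p1, 28), (D, Pat, 11, 3, rd, 3)}.
Keep only column(s) room, credits (10 duplicate(s) eliminated): {(11, 3), (15, 1), (20, 2), (20, 4), (8, 5)}

{(11, 3), (15, 1), (20, 2), (20, 4), (8, 5)}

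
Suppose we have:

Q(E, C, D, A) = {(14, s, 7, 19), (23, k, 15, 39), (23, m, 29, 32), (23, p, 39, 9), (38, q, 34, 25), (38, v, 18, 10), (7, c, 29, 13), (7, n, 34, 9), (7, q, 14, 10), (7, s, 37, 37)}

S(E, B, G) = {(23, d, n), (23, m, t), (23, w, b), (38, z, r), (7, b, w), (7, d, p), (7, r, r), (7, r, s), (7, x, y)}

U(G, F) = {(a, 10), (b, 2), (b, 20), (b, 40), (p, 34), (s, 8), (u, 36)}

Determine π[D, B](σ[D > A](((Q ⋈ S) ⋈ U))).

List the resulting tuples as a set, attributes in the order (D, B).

Natural join on E: {(23, k, 15, 39, d, n), (23, k, 15, 39, m, t), (23, k, 15, 39, w, b), (23, m, 29, 32, d, n), (23, m, 29, 32, m, t), (23, m, 29, 32, w, b), (23, p, 39, 9, d, n), (23, p, 39, 9, m, t), (23, p, 39, 9, w, b), (38, q, 34, 25, z, r), (38, v, 18, 10, z, r), (7, c, 29, 13, b, w), (7, c, 29, 13, d, p), (7, c, 29, 13, r, r), (7, c, 29, 13, r, s), (7, c, 29, 13, x, y), (7, n, 34, 9, b, w), (7, n, 34, 9, d, p), (7, n, 34, 9, r, r), (7, n, 34, 9, r, s), (7, n, 34, 9, x, y), (7, q, 14, 10, b, w), (7, q, 14, 10, d, p), (7, q, 14, 10, r, r), (7, q, 14, 10, r, s), (7, q, 14, 10, x, y), (7, s, 37, 37, b, w), (7, s, 37, 37, d, p), (7, s, 37, 37, r, r), (7, s, 37, 37, r, s), (7, s, 37, 37, x, y)}
Natural join on G: {(23, k, 15, 39, w, b, 2), (23, k, 15, 39, w, b, 20), (23, k, 15, 39, w, b, 40), (23, m, 29, 32, w, b, 2), (23, m, 29, 32, w, b, 20), (23, m, 29, 32, w, b, 40), (23, p, 39, 9, w, b, 2), (23, p, 39, 9, w, b, 20), (23, p, 39, 9, w, b, 40), (7, c, 29, 13, d, p, 34), (7, c, 29, 13, r, s, 8), (7, n, 34, 9, d, p, 34), (7, n, 34, 9, r, s, 8), (7, q, 14, 10, d, p, 34), (7, q, 14, 10, r, s, 8), (7, s, 37, 37, d, p, 34), (7, s, 37, 37, r, s, 8)}
Apply σ_{D > A}; surviving tuples: {(23, p, 39, 9, w, b, 2), (23, p, 39, 9, w, b, 20), (23, p, 39, 9, w, b, 40), (7, c, 29, 13, d, p, 34), (7, c, 29, 13, r, s, 8), (7, n, 34, 9, d, p, 34), (7, n, 34, 9, r, s, 8), (7, q, 14, 10, d, p, 34), (7, q, 14, 10, r, s, 8)}
Keep only column(s) D, B (2 duplicate(s) eliminated): {(14, d), (14, r), (29, d), (29, r), (34, d), (34, r), (39, w)}

{(14, d), (14, r), (29, d), (29, r), (34, d), (34, r), (39, w)}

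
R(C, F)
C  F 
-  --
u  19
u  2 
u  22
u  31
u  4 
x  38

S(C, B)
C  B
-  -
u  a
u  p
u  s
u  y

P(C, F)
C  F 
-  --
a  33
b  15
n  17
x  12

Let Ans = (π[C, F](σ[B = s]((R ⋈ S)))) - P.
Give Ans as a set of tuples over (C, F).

{(u, 19), (u, 2), (u, 22), (u, 31), (u, 4)}

Joining R and S on C yields {(u, 19, a), (u, 19, p), (u, 19, s), (u, 19, y), (u, 2, a), (u, 2, p), (u, 2, s), (u, 2, y), (u, 22, a), (u, 22, p), (u, 22, s), (u, 22, y), (u, 31, a), (u, 31, p), (u, 31, s), (u, 31, y), (u, 4, a), (u, 4, p), (u, 4, s), (u, 4, y)}.
σ[B = s]: keep tuples satisfying B = s → {(u, 19, s), (u, 2, s), (u, 22, s), (u, 31, s), (u, 4, s)}
Projecting to C, F: {(u, 19), (u, 2), (u, 22), (u, 31), (u, 4)}
Difference: {(u, 19), (u, 2), (u, 22), (u, 31), (u, 4)} with {(a, 33), (b, 15), (n, 17), (x, 12)} → {(u, 19), (u, 2), (u, 22), (u, 31), (u, 4)}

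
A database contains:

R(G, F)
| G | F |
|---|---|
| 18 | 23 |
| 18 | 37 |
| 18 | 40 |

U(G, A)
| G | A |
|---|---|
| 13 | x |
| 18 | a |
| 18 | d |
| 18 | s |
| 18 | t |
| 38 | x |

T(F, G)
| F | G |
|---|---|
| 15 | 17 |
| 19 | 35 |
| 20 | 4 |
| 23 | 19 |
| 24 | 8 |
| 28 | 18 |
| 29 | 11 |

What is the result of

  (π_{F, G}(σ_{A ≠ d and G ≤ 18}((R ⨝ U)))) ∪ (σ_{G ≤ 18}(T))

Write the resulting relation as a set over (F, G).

R ⋈ U (natural join on G): {(18, 23, a), (18, 23, d), (18, 23, s), (18, 23, t), (18, 37, a), (18, 37, d), (18, 37, s), (18, 37, t), (18, 40, a), (18, 40, d), (18, 40, s), (18, 40, t)}
σ[A ≠ d and G ≤ 18]: keep tuples satisfying A ≠ d and G ≤ 18 → {(18, 23, a), (18, 23, s), (18, 23, t), (18, 37, a), (18, 37, s), (18, 37, t), (18, 40, a), (18, 40, s), (18, 40, t)}
π_{F, G} gives {(23, 18), (37, 18), (40, 18)} (6 duplicate(s) eliminated).
σ[G ≤ 18]: keep tuples satisfying G ≤ 18 → {(15, 17), (20, 4), (24, 8), (28, 18), (29, 11)}
Taking the union: {(15, 17), (20, 4), (23, 18), (24, 8), (28, 18), (29, 11), (37, 18), (40, 18)}

{(15, 17), (20, 4), (23, 18), (24, 8), (28, 18), (29, 11), (37, 18), (40, 18)}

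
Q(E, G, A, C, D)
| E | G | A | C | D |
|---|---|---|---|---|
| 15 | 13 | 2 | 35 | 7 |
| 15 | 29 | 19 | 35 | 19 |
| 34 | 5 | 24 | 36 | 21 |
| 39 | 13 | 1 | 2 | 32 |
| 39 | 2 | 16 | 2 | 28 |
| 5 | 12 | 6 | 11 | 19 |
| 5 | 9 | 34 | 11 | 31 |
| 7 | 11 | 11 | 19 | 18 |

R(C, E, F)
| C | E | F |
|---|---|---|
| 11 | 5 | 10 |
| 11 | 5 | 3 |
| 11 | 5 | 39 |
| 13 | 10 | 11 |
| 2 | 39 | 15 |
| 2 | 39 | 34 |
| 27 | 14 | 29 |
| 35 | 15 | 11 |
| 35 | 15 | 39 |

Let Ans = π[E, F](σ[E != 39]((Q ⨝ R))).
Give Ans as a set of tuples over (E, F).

Q ⋈ R (natural join on E, C): {(15, 13, 2, 35, 7, 11), (15, 13, 2, 35, 7, 39), (15, 29, 19, 35, 19, 11), (15, 29, 19, 35, 19, 39), (39, 13, 1, 2, 32, 15), (39, 13, 1, 2, 32, 34), (39, 2, 16, 2, 28, 15), (39, 2, 16, 2, 28, 34), (5, 12, 6, 11, 19, 10), (5, 12, 6, 11, 19, 3), (5, 12, 6, 11, 19, 39), (5, 9, 34, 11, 31, 10), (5, 9, 34, 11, 31, 3), (5, 9, 34, 11, 31, 39)}
σ[E != 39]: keep tuples satisfying E != 39 → {(15, 13, 2, 35, 7, 11), (15, 13, 2, 35, 7, 39), (15, 29, 19, 35, 19, 11), (15, 29, 19, 35, 19, 39), (5, 12, 6, 11, 19, 10), (5, 12, 6, 11, 19, 3), (5, 12, 6, 11, 19, 39), (5, 9, 34, 11, 31, 10), (5, 9, 34, 11, 31, 3), (5, 9, 34, 11, 31, 39)}
Projecting to E, F (5 duplicate(s) eliminated): {(15, 11), (15, 39), (5, 10), (5, 3), (5, 39)}

{(15, 11), (15, 39), (5, 10), (5, 3), (5, 39)}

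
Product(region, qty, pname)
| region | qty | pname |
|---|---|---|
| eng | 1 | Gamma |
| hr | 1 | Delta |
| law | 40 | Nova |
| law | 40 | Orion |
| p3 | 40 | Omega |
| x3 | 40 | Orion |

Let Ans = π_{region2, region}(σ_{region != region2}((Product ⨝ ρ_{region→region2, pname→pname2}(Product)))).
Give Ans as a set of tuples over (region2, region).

{(eng, hr), (hr, eng), (law, p3), (law, x3), (p3, law), (p3, x3), (x3, law), (x3, p3)}

ρ[region→region2, pname→pname2]: schema becomes (region2, qty, pname2); tuples unchanged.
Joining Product and ρ_{region→region2, pname→pname2}(Product) on qty yields {(eng, 1, Gamma, eng, Gamma), (eng, 1, Gamma, hr, Delta), (hr, 1, Delta, eng, Gamma), (hr, 1, Delta, hr, Delta), (law, 40, Nova, law, Nova), (law, 40, Nova, law, Orion), (law, 40, Nova, p3, Omega), (law, 40, Nova, x3, Orion), (law, 40, Orion, law, Nova), (law, 40, Orion, law, Orion), (law, 40, Orion, p3, Omega), (law, 40, Orion, x3, Orion), (p3, 40, Omega, law, Nova), (p3, 40, Omega, law, Orion), (p3, 40, Omega, p3, Omega), (p3, 40, Omega, x3, Orion), (x3, 40, Orion, law, Nova), (x3, 40, Orion, law, Orion), (x3, 40, Orion, p3, Omega), (x3, 40, Orion, x3, Orion)}.
σ[region != region2]: keep tuples satisfying region != region2 → {(eng, 1, Gamma, hr, Delta), (hr, 1, Delta, eng, Gamma), (law, 40, Nova, p3, Omega), (law, 40, Nova, x3, Orion), (law, 40, Orion, p3, Omega), (law, 40, Orion, x3, Orion), (p3, 40, Omega, law, Nova), (p3, 40, Omega, law, Orion), (p3, 40, Omega, x3, Orion), (x3, 40, Orion, law, Nova), (x3, 40, Orion, law, Orion), (x3, 40, Orion, p3, Omega)}
Projecting to region2, region (4 duplicate(s) eliminated): {(eng, hr), (hr, eng), (law, p3), (law, x3), (p3, law), (p3, x3), (x3, law), (x3, p3)}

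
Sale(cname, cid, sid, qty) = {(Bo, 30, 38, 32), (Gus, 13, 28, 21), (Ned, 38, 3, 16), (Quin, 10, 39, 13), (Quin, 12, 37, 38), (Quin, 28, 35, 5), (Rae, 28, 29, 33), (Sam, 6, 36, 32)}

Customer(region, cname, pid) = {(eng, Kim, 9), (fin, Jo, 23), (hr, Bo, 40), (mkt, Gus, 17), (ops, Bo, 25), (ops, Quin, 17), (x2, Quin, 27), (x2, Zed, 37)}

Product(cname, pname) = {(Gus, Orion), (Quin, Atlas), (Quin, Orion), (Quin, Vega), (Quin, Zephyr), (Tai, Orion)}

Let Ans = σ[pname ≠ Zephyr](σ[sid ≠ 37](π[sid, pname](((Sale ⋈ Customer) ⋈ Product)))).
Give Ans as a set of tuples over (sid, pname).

{(28, Orion), (35, Atlas), (35, Orion), (35, Vega), (39, Atlas), (39, Orion), (39, Vega)}

Joining Sale and Customer on cname yields {(Bo, 30, 38, 32, hr, 40), (Bo, 30, 38, 32, ops, 25), (Gus, 13, 28, 21, mkt, 17), (Quin, 10, 39, 13, ops, 17), (Quin, 10, 39, 13, x2, 27), (Quin, 12, 37, 38, ops, 17), (Quin, 12, 37, 38, x2, 27), (Quin, 28, 35, 5, ops, 17), (Quin, 28, 35, 5, x2, 27)}.
Joining (Sale ⋈ Customer) and Product on cname yields {(Gus, 13, 28, 21, mkt, 17, Orion), (Quin, 10, 39, 13, ops, 17, Atlas), (Quin, 10, 39, 13, ops, 17, Orion), (Quin, 10, 39, 13, ops, 17, Vega), (Quin, 10, 39, 13, ops, 17, Zephyr), (Quin, 10, 39, 13, x2, 27, Atlas), (Quin, 10, 39, 13, x2, 27, Orion), (Quin, 10, 39, 13, x2, 27, Vega), (Quin, 10, 39, 13, x2, 27, Zephyr), (Quin, 12, 37, 38, ops, 17, Atlas), (Quin, 12, 37, 38, ops, 17, Orion), (Quin, 12, 37, 38, ops, 17, Vega), (Quin, 12, 37, 38, ops, 17, Zephyr), (Quin, 12, 37, 38, x2, 27, Atlas), (Quin, 12, 37, 38, x2, 27, Orion), (Quin, 12, 37, 38, x2, 27, Vega), (Quin, 12, 37, 38, x2, 27, Zephyr), (Quin, 28, 35, 5, ops, 17, Atlas), (Quin, 28, 35, 5, ops, 17, Orion), (Quin, 28, 35, 5, ops, 17, Vega), (Quin, 28, 35, 5, ops, 17, Zephyr), (Quin, 28, 35, 5, x2, 27, Atlas), (Quin, 28, 35, 5, x2, 27, Orion), (Quin, 28, 35, 5, x2, 27, Vega), (Quin, 28, 35, 5, x2, 27, Zephyr)}.
π_{sid, pname} gives {(28, Orion), (35, Atlas), (35, Orion), (35, Vega), (35, Zephyr), (37, Atlas), (37, Orion), (37, Vega), (37, Zephyr), (39, Atlas), (39, Orion), (39, Vega), (39, Zephyr)} (12 duplicate(s) eliminated).
Filtering on sid ≠ 37 leaves {(28, Orion), (35, Atlas), (35, Orion), (35, Vega), (35, Zephyr), (39, Atlas), (39, Orion), (39, Vega), (39, Zephyr)}.
Filtering on pname ≠ Zephyr leaves {(28, Orion), (35, Atlas), (35, Orion), (35, Vega), (39, Atlas), (39, Orion), (39, Vega)}.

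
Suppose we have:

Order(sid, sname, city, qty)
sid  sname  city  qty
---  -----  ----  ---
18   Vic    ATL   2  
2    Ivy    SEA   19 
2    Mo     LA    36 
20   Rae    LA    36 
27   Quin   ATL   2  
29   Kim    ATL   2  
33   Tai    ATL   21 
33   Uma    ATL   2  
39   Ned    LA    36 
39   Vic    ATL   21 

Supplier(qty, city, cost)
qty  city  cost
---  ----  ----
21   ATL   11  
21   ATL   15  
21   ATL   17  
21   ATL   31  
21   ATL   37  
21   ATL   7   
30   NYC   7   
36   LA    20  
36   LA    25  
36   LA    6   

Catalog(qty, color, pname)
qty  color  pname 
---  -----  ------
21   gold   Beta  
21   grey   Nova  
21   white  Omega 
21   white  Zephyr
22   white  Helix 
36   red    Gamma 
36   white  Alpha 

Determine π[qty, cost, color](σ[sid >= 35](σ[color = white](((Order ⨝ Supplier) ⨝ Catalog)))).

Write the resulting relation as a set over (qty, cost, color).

{(21, 11, white), (21, 15, white), (21, 17, white), (21, 31, white), (21, 37, white), (21, 7, white), (36, 20, white), (36, 25, white), (36, 6, white)}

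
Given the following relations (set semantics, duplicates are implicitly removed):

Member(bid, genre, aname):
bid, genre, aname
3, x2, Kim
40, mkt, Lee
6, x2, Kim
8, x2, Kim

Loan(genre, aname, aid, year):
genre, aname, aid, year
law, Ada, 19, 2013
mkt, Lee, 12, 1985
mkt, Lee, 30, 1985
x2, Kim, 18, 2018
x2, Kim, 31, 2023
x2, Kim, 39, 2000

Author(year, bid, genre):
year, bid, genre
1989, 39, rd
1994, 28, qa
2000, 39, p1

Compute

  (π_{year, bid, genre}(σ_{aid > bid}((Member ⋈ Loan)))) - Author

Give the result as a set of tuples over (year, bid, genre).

Member ⋈ Loan (natural join on genre, aname): {(3, x2, Kim, 18, 2018), (3, x2, Kim, 31, 2023), (3, x2, Kim, 39, 2000), (40, mkt, Lee, 12, 1985), (40, mkt, Lee, 30, 1985), (6, x2, Kim, 18, 2018), (6, x2, Kim, 31, 2023), (6, x2, Kim, 39, 2000), (8, x2, Kim, 18, 2018), (8, x2, Kim, 31, 2023), (8, x2, Kim, 39, 2000)}
σ[aid > bid]: keep tuples satisfying aid > bid → {(3, x2, Kim, 18, 2018), (3, x2, Kim, 31, 2023), (3, x2, Kim, 39, 2000), (6, x2, Kim, 18, 2018), (6, x2, Kim, 31, 2023), (6, x2, Kim, 39, 2000), (8, x2, Kim, 18, 2018), (8, x2, Kim, 31, 2023), (8, x2, Kim, 39, 2000)}
π[year, bid, genre]: project onto (year, bid, genre) → {(2000, 3, x2), (2000, 6, x2), (2000, 8, x2), (2018, 3, x2), (2018, 6, x2), (2018, 8, x2), (2023, 3, x2), (2023, 6, x2), (2023, 8, x2)}
Difference: {(2000, 3, x2), (2000, 6, x2), (2000, 8, x2), (2018, 3, x2), (2018, 6, x2), (2018, 8, x2), (2023, 3, x2), (2023, 6, x2), (2023, 8, x2)} with {(1989, 39, rd), (1994, 28, qa), (2000, 39, p1)} → {(2000, 3, x2), (2000, 6, x2), (2000, 8, x2), (2018, 3, x2), (2018, 6, x2), (2018, 8, x2), (2023, 3, x2), (2023, 6, x2), (2023, 8, x2)}

{(2000, 3, x2), (2000, 6, x2), (2000, 8, x2), (2018, 3, x2), (2018, 6, x2), (2018, 8, x2), (2023, 3, x2), (2023, 6, x2), (2023, 8, x2)}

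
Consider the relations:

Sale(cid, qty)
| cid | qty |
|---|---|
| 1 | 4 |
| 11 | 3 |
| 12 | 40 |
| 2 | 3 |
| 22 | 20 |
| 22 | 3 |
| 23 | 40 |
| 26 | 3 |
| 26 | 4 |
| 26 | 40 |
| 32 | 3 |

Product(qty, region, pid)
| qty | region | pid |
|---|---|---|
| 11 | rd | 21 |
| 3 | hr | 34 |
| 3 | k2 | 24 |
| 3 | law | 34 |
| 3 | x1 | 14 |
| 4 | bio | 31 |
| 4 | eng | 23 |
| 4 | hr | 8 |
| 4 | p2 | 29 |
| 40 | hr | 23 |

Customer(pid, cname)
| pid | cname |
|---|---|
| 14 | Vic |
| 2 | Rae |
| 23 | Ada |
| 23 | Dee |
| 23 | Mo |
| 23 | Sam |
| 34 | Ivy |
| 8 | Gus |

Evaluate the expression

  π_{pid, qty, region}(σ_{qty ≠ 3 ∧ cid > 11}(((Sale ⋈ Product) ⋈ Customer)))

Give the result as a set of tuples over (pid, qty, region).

{(23, 4, eng), (23, 40, hr), (8, 4, hr)}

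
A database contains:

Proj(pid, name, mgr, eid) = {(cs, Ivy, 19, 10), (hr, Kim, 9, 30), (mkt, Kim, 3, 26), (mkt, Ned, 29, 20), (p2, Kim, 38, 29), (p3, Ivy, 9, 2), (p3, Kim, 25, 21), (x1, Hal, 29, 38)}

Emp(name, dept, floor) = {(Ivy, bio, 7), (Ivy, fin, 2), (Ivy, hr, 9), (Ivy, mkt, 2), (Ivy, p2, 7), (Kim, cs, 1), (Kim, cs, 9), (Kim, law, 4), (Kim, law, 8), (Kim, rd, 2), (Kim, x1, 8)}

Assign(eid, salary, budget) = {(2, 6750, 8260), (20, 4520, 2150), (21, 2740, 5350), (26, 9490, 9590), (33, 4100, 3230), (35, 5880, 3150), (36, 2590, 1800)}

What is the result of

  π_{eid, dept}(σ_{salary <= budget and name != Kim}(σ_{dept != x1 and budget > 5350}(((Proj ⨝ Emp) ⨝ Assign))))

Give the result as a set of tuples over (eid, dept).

{(2, bio), (2, fin), (2, hr), (2, mkt), (2, p2)}

Natural join on name: {(cs, Ivy, 19, 10, bio, 7), (cs, Ivy, 19, 10, fin, 2), (cs, Ivy, 19, 10, hr, 9), (cs, Ivy, 19, 10, mkt, 2), (cs, Ivy, 19, 10, p2, 7), (hr, Kim, 9, 30, cs, 1), (hr, Kim, 9, 30, cs, 9), (hr, Kim, 9, 30, law, 4), (hr, Kim, 9, 30, law, 8), (hr, Kim, 9, 30, rd, 2), (hr, Kim, 9, 30, x1, 8), (mkt, Kim, 3, 26, cs, 1), (mkt, Kim, 3, 26, cs, 9), (mkt, Kim, 3, 26, law, 4), (mkt, Kim, 3, 26, law, 8), (mkt, Kim, 3, 26, rd, 2), (mkt, Kim, 3, 26, x1, 8), (p2, Kim, 38, 29, cs, 1), (p2, Kim, 38, 29, cs, 9), (p2, Kim, 38, 29, law, 4), (p2, Kim, 38, 29, law, 8), (p2, Kim, 38, 29, rd, 2), (p2, Kim, 38, 29, x1, 8), (p3, Ivy, 9, 2, bio, 7), (p3, Ivy, 9, 2, fin, 2), (p3, Ivy, 9, 2, hr, 9), (p3, Ivy, 9, 2, mkt, 2), (p3, Ivy, 9, 2, p2, 7), (p3, Kim, 25, 21, cs, 1), (p3, Kim, 25, 21, cs, 9), (p3, Kim, 25, 21, law, 4), (p3, Kim, 25, 21, law, 8), (p3, Kim, 25, 21, rd, 2), (p3, Kim, 25, 21, x1, 8)}
Natural join on eid: {(mkt, Kim, 3, 26, cs, 1, 9490, 9590), (mkt, Kim, 3, 26, cs, 9, 9490, 9590), (mkt, Kim, 3, 26, law, 4, 9490, 9590), (mkt, Kim, 3, 26, law, 8, 9490, 9590), (mkt, Kim, 3, 26, rd, 2, 9490, 9590), (mkt, Kim, 3, 26, x1, 8, 9490, 9590), (p3, Ivy, 9, 2, bio, 7, 6750, 8260), (p3, Ivy, 9, 2, fin, 2, 6750, 8260), (p3, Ivy, 9, 2, hr, 9, 6750, 8260), (p3, Ivy, 9, 2, mkt, 2, 6750, 8260), (p3, Ivy, 9, 2, p2, 7, 6750, 8260), (p3, Kim, 25, 21, cs, 1, 2740, 5350), (p3, Kim, 25, 21, cs, 9, 2740, 5350), (p3, Kim, 25, 21, law, 4, 2740, 5350), (p3, Kim, 25, 21, law, 8, 2740, 5350), (p3, Kim, 25, 21, rd, 2, 2740, 5350), (p3, Kim, 25, 21, x1, 8, 2740, 5350)}
Filtering on dept != x1 and budget > 5350 leaves {(mkt, Kim, 3, 26, cs, 1, 9490, 9590), (mkt, Kim, 3, 26, cs, 9, 9490, 9590), (mkt, Kim, 3, 26, law, 4, 9490, 9590), (mkt, Kim, 3, 26, law, 8, 9490, 9590), (mkt, Kim, 3, 26, rd, 2, 9490, 9590), (p3, Ivy, 9, 2, bio, 7, 6750, 8260), (p3, Ivy, 9, 2, fin, 2, 6750, 8260), (p3, Ivy, 9, 2, hr, 9, 6750, 8260), (p3, Ivy, 9, 2, mkt, 2, 6750, 8260), (p3, Ivy, 9, 2, p2, 7, 6750, 8260)}.
Filtering on salary <= budget and name != Kim leaves {(p3, Ivy, 9, 2, bio, 7, 6750, 8260), (p3, Ivy, 9, 2, fin, 2, 6750, 8260), (p3, Ivy, 9, 2, hr, 9, 6750, 8260), (p3, Ivy, 9, 2, mkt, 2, 6750, 8260), (p3, Ivy, 9, 2, p2, 7, 6750, 8260)}.
Keep only column(s) eid, dept: {(2, bio), (2, fin), (2, hr), (2, mkt), (2, p2)}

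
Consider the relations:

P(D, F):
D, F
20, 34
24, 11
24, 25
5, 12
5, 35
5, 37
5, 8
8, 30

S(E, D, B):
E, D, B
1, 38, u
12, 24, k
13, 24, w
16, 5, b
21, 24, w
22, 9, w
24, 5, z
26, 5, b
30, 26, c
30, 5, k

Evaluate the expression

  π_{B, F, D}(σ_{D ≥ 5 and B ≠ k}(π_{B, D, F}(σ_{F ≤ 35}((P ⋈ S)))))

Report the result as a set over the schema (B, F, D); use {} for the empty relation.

Natural join on D: {(24, 11, 12, k), (24, 11, 13, w), (24, 11, 21, w), (24, 25, 12, k), (24, 25, 13, w), (24, 25, 21, w), (5, 12, 16, b), (5, 12, 24, z), (5, 12, 26, b), (5, 12, 30, k), (5, 35, 16, b), (5, 35, 24, z), (5, 35, 26, b), (5, 35, 30, k), (5, 37, 16, b), (5, 37, 24, z), (5, 37, 26, b), (5, 37, 30, k), (5, 8, 16, b), (5, 8, 24, z), (5, 8, 26, b), (5, 8, 30, k)}
Filtering on F ≤ 35 leaves {(24, 11, 12, k), (24, 11, 13, w), (24, 11, 21, w), (24, 25, 12, k), (24, 25, 13, w), (24, 25, 21, w), (5, 12, 16, b), (5, 12, 24, z), (5, 12, 26, b), (5, 12, 30, k), (5, 35, 16, b), (5, 35, 24, z), (5, 35, 26, b), (5, 35, 30, k), (5, 8, 16, b), (5, 8, 24, z), (5, 8, 26, b), (5, 8, 30, k)}.
π_{B, D, F} gives {(b, 5, 12), (b, 5, 35), (b, 5, 8), (k, 24, 11), (k, 24, 25), (k, 5, 12), (k, 5, 35), (k, 5, 8), (w, 24, 11), (w, 24, 25), (z, 5, 12), (z, 5, 35), (z, 5, 8)} (5 duplicate(s) eliminated).
Filtering on D ≥ 5 and B ≠ k leaves {(b, 5, 12), (b, 5, 35), (b, 5, 8), (w, 24, 11), (w, 24, 25), (z, 5, 12), (z, 5, 35), (z, 5, 8)}.
π_{B, F, D} gives {(b, 12, 5), (b, 35, 5), (b, 8, 5), (w, 11, 24), (w, 25, 24), (z, 12, 5), (z, 35, 5), (z, 8, 5)}.

{(b, 12, 5), (b, 35, 5), (b, 8, 5), (w, 11, 24), (w, 25, 24), (z, 12, 5), (z, 35, 5), (z, 8, 5)}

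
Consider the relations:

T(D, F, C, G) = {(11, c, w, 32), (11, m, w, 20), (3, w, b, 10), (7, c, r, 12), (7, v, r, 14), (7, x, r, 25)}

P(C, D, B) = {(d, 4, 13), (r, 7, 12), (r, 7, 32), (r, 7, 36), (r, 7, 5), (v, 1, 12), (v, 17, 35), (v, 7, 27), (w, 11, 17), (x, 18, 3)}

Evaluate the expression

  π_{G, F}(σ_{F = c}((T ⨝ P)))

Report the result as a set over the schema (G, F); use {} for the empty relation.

{(12, c), (32, c)}

Joining T and P on D, C yields {(11, c, w, 32, 17), (11, m, w, 20, 17), (7, c, r, 12, 12), (7, c, r, 12, 32), (7, c, r, 12, 36), (7, c, r, 12, 5), (7, v, r, 14, 12), (7, v, r, 14, 32), (7, v, r, 14, 36), (7, v, r, 14, 5), (7, x, r, 25, 12), (7, x, r, 25, 32), (7, x, r, 25, 36), (7, x, r, 25, 5)}.
Selection F = c: {(11, c, w, 32, 17), (7, c, r, 12, 12), (7, c, r, 12, 32), (7, c, r, 12, 36), (7, c, r, 12, 5)}
Keep only column(s) G, F (3 duplicate(s) eliminated): {(12, c), (32, c)}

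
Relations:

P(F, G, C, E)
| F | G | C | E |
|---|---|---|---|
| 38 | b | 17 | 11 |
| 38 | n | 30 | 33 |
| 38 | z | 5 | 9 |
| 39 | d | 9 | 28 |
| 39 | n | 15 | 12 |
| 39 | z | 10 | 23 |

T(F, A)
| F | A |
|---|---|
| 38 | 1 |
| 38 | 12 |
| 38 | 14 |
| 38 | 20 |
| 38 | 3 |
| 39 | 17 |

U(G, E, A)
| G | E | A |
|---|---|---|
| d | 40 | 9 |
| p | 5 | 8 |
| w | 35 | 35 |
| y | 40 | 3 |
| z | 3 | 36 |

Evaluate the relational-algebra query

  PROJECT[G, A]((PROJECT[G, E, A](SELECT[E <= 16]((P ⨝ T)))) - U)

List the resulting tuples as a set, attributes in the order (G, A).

Natural join on F: {(38, b, 17, 11, 1), (38, b, 17, 11, 12), (38, b, 17, 11, 14), (38, b, 17, 11, 20), (38, b, 17, 11, 3), (38, n, 30, 33, 1), (38, n, 30, 33, 12), (38, n, 30, 33, 14), (38, n, 30, 33, 20), (38, n, 30, 33, 3), (38, z, 5, 9, 1), (38, z, 5, 9, 12), (38, z, 5, 9, 14), (38, z, 5, 9, 20), (38, z, 5, 9, 3), (39, d, 9, 28, 17), (39, n, 15, 12, 17), (39, z, 10, 23, 17)}
σ[E <= 16]: keep tuples satisfying E <= 16 → {(38, b, 17, 11, 1), (38, b, 17, 11, 12), (38, b, 17, 11, 14), (38, b, 17, 11, 20), (38, b, 17, 11, 3), (38, z, 5, 9, 1), (38, z, 5, 9, 12), (38, z, 5, 9, 14), (38, z, 5, 9, 20), (38, z, 5, 9, 3), (39, n, 15, 12, 17)}
Projecting to G, E, A: {(b, 11, 1), (b, 11, 12), (b, 11, 14), (b, 11, 20), (b, 11, 3), (n, 12, 17), (z, 9, 1), (z, 9, 12), (z, 9, 14), (z, 9, 20), (z, 9, 3)}
Set difference of the two operands is {(b, 11, 1), (b, 11, 12), (b, 11, 14), (b, 11, 20), (b, 11, 3), (n, 12, 17), (z, 9, 1), (z, 9, 12), (z, 9, 14), (z, 9, 20), (z, 9, 3)}.
Projecting to G, A: {(b, 1), (b, 12), (b, 14), (b, 20), (b, 3), (n, 17), (z, 1), (z, 12), (z, 14), (z, 20), (z, 3)}

{(b, 1), (b, 12), (b, 14), (b, 20), (b, 3), (n, 17), (z, 1), (z, 12), (z, 14), (z, 20), (z, 3)}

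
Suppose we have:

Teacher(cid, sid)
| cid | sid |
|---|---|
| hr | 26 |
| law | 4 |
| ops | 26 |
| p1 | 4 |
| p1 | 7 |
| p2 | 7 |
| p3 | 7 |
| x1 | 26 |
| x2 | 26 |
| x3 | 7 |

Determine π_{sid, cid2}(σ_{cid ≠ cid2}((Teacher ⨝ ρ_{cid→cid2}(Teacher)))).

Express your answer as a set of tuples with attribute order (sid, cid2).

{(26, hr), (26, ops), (26, x1), (26, x2), (4, law), (4, p1), (7, p1), (7, p2), (7, p3), (7, x3)}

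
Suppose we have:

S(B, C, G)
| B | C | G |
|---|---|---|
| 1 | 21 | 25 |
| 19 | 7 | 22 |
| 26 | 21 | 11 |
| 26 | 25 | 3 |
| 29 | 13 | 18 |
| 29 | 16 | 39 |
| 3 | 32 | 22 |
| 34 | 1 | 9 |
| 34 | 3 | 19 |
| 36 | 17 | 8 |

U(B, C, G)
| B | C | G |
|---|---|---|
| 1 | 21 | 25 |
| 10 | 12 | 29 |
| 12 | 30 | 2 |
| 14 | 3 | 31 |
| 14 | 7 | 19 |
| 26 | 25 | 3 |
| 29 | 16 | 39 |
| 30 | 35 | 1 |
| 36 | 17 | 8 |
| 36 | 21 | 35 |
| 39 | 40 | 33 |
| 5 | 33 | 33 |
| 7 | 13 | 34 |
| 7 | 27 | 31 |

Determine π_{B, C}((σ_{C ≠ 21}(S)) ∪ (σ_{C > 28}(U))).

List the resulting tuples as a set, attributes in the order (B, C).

Apply σ_{C ≠ 21}; surviving tuples: {(19, 7, 22), (26, 25, 3), (29, 13, 18), (29, 16, 39), (3, 32, 22), (34, 1, 9), (34, 3, 19), (36, 17, 8)}
Apply σ_{C > 28}; surviving tuples: {(12, 30, 2), (30, 35, 1), (39, 40, 33), (5, 33, 33)}
Union: {(19, 7, 22), (26, 25, 3), (29, 13, 18), (29, 16, 39), (3, 32, 22), (34, 1, 9), (34, 3, 19), (36, 17, 8)} with {(12, 30, 2), (30, 35, 1), (39, 40, 33), (5, 33, 33)} → {(12, 30, 2), (19, 7, 22), (26, 25, 3), (29, 13, 18), (29, 16, 39), (3, 32, 22), (30, 35, 1), (34, 1, 9), (34, 3, 19), (36, 17, 8), (39, 40, 33), (5, 33, 33)}
Projecting to B, C: {(12, 30), (19, 7), (26, 25), (29, 13), (29, 16), (3, 32), (30, 35), (34, 1), (34, 3), (36, 17), (39, 40), (5, 33)}

{(12, 30), (19, 7), (26, 25), (29, 13), (29, 16), (3, 32), (30, 35), (34, 1), (34, 3), (36, 17), (39, 40), (5, 33)}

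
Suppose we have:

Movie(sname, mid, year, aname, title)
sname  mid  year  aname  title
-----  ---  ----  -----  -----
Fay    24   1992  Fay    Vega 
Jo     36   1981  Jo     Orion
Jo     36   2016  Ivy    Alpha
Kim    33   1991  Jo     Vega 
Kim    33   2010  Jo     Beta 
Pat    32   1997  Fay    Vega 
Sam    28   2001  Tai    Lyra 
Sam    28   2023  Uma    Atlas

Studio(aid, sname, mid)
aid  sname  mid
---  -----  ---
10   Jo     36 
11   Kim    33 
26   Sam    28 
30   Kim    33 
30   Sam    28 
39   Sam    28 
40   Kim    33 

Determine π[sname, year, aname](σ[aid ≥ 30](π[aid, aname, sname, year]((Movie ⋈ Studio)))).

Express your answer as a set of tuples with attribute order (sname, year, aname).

{(Kim, 1991, Jo), (Kim, 2010, Jo), (Sam, 2001, Tai), (Sam, 2023, Uma)}

Joining Movie and Studio on sname, mid yields {(Jo, 36, 1981, Jo, Orion, 10), (Jo, 36, 2016, Ivy, Alpha, 10), (Kim, 33, 1991, Jo, Vega, 11), (Kim, 33, 1991, Jo, Vega, 30), (Kim, 33, 1991, Jo, Vega, 40), (Kim, 33, 2010, Jo, Beta, 11), (Kim, 33, 2010, Jo, Beta, 30), (Kim, 33, 2010, Jo, Beta, 40), (Sam, 28, 2001, Tai, Lyra, 26), (Sam, 28, 2001, Tai, Lyra, 30), (Sam, 28, 2001, Tai, Lyra, 39), (Sam, 28, 2023, Uma, Atlas, 26), (Sam, 28, 2023, Uma, Atlas, 30), (Sam, 28, 2023, Uma, Atlas, 39)}.
Projecting to aid, aname, sname, year: {(10, Ivy, Jo, 2016), (10, Jo, Jo, 1981), (11, Jo, Kim, 1991), (11, Jo, Kim, 2010), (26, Tai, Sam, 2001), (26, Uma, Sam, 2023), (30, Jo, Kim, 1991), (30, Jo, Kim, 2010), (30, Tai, Sam, 2001), (30, Uma, Sam, 2023), (39, Tai, Sam, 2001), (39, Uma, Sam, 2023), (40, Jo, Kim, 1991), (40, Jo, Kim, 2010)}
Selection aid ≥ 30: {(30, Jo, Kim, 1991), (30, Jo, Kim, 2010), (30, Tai, Sam, 2001), (30, Uma, Sam, 2023), (39, Tai, Sam, 2001), (39, Uma, Sam, 2023), (40, Jo, Kim, 1991), (40, Jo, Kim, 2010)}
Projecting to sname, year, aname (4 duplicate(s) eliminated): {(Kim, 1991, Jo), (Kim, 2010, Jo), (Sam, 2001, Tai), (Sam, 2023, Uma)}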